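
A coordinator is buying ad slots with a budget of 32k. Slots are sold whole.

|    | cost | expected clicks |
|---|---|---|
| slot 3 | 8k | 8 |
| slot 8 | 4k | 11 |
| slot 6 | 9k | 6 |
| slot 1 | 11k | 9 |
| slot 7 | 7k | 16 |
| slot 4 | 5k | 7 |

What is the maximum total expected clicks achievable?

44

Treat it as a binary knapsack problem.
Take slot 3, slot 8, slot 1, and slot 7: cost 8 + 4 + 11 + 7 = 30 ≤ 32, expected clicks 8 + 11 + 9 + 16 = 44.
No other feasible combination does better.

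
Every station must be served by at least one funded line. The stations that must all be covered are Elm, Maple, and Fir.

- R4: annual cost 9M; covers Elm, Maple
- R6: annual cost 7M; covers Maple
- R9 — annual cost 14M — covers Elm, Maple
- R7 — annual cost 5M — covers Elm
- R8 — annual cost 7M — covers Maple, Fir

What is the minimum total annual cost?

12

This is an integer covering problem.
Choose R7 and R8: together they cover Elm, Maple, Fir — every station.
Total annual cost: 5 + 7 = 12.
No cover costs less than 12.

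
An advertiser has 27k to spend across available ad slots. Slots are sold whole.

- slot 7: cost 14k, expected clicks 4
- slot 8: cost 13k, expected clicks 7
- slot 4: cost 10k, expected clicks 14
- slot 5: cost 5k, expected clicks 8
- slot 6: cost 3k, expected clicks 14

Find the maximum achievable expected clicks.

Take slot 4, slot 5, and slot 6: cost 10 + 5 + 3 = 18 ≤ 27, expected clicks 14 + 8 + 14 = 36.
No other feasible combination does better.

36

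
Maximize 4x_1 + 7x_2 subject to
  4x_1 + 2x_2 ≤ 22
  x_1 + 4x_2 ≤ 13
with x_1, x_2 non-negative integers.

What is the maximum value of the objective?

The continuous relaxation peaks at (4.43, 2.14) with value 32.71; rounding to a feasible lattice point costs some objective.
(x_1,x_2)=(4,2): 4·4+2·2=20≤22, 1·4+4·2=12≤13, objective 30.
(x_1,x_2)=(5,1): 4·5+2·1=22≤22, 1·5+4·1=9≤13, objective 27.
No feasible integer point exceeds 30.

30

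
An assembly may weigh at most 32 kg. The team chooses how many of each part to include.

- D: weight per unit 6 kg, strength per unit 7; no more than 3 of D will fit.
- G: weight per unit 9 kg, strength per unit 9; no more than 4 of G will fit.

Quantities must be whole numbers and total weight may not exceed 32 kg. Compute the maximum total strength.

32

Take 2×D and 2×G: weight 30 ≤ 32, strength 2·7 + 2·9 = 32.
No other integer combination yields more.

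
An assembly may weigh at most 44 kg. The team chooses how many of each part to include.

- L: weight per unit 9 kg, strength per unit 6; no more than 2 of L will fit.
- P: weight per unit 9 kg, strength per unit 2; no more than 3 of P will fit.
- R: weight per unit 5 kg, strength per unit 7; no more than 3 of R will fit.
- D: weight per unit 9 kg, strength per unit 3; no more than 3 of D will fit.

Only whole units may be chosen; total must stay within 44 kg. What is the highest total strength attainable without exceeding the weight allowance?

R has the best ratio (7/5); taking only R gives at most 3×7 = 21 (stopped by the supply cap of 3).
Mixing does better — 2×L, 3×R, and 1×D: weight 42 ≤ 44, strength 2·6 + 3·7 + 1·3 = 36.

36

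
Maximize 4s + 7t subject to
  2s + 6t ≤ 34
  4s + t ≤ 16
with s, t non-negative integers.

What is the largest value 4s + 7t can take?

43

(s,t)=(2,5): 2·2+6·5=34≤34, 4·2+1·5=13≤16, objective 43.
(s,t)=(3,4): 2·3+6·4=30≤34, 4·3+1·4=16≤16, objective 40.
(s,t)=(1,5): 2·1+6·5=32≤34, 4·1+1·5=9≤16, objective 39.
No feasible integer point exceeds 43.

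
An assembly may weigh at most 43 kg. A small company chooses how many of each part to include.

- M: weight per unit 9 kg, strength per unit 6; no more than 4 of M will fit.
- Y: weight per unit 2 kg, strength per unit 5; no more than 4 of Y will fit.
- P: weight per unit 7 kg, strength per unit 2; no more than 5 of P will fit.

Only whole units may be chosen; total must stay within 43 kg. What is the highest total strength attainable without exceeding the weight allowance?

40

4×M and 3×Y: weight 42 ≤ 43, strength 4·6 + 3·5 = 39.
3×M, 4×Y, and 1×P: weight 42 ≤ 43, strength 3·6 + 4·5 + 1·2 = 40.
Best is 40.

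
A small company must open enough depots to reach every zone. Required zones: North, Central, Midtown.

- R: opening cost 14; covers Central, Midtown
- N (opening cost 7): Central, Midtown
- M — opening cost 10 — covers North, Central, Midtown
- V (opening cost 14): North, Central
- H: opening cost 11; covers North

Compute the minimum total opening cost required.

10

This is a weighted set-cover instance.
M alone covers North, Central, Midtown — every zone.
Total opening cost: 10.
No cover costs less than 10.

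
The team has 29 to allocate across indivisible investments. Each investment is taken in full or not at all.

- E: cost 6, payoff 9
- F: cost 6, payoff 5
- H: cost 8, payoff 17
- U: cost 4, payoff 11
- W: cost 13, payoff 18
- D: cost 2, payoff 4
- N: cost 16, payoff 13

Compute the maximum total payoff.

This is an integer program with binary decision variables.
Allowing fractional choices, the relaxed optimum would be about 53.5, but investments are indivisible.
H + U + W + D: cost 8 + 4 + 13 + 2 = 27 ≤ 29, payoff 17 + 11 + 18 + 4 = 50.
E + H + W + D: cost 6 + 8 + 13 + 2 = 29 ≤ 29, payoff 9 + 17 + 18 + 4 = 48.
H + U + W: cost 8 + 4 + 13 = 25 ≤ 29, payoff 17 + 11 + 18 = 46.
Best is H, U, W, and D with total payoff 50.

50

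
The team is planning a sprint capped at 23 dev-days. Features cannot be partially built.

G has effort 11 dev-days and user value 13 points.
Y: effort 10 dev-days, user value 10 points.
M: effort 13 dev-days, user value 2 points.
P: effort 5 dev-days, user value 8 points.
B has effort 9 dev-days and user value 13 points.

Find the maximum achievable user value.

Y + B: effort 10 + 9 = 19 ≤ 23, user value 10 + 13 = 23.
G + B: effort 11 + 9 = 20 ≤ 23, user value 13 + 13 = 26.
Best is G and B with total user value 26.

26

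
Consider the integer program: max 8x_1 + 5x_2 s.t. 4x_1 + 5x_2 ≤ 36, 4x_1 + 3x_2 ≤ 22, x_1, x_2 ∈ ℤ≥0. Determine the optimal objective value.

42

(x_1,x_2)=(4,2) is feasible, giving 42.
(x_1,x_2)=(5,0) is feasible, giving 40.
Maximum is 42 at (x_1,x_2)=(4,2).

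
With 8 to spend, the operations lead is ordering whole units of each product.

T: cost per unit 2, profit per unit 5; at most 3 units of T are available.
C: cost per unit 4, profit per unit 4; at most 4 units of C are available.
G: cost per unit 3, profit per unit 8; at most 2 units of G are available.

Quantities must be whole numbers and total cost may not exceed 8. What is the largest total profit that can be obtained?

21

This is a bounded integer knapsack.
1×T and 2×G: cost 8 ≤ 8, profit 1·5 + 2·8 = 21.
2×T and 1×G: cost 7 ≤ 8, profit 2·5 + 1·8 = 18.
Best is 21.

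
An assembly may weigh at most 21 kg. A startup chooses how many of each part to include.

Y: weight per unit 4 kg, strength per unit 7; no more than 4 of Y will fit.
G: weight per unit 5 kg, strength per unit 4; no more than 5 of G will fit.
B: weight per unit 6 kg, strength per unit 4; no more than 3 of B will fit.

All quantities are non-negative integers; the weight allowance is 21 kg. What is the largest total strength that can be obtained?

Y has the best ratio (7/4); taking only Y gives at most 4×7 = 28 (stopped by the supply cap of 4).
Mixing does better — 4×Y and 1×G: weight 21 ≤ 21, strength 4·7 + 1·4 = 32.

32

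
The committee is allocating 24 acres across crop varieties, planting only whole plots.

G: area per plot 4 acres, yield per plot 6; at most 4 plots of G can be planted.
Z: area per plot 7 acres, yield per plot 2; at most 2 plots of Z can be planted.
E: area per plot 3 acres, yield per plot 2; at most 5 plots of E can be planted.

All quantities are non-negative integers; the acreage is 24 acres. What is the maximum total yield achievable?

28

Take 4×G and 2×E: area 22 ≤ 24, yield 4·6 + 2·2 = 28.
G has the best ratio (6/4) and is taken to its limit of 4; remaining capacity is filled optimally with the others.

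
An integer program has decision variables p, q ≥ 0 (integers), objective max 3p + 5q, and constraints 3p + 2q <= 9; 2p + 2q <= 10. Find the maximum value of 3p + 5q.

(p,q)=(0,4) is feasible, giving 20.
(p,q)=(1,3) is feasible, giving 18.
(p,q)=(0,3) is feasible, giving 15.
No feasible integer point exceeds 20.

20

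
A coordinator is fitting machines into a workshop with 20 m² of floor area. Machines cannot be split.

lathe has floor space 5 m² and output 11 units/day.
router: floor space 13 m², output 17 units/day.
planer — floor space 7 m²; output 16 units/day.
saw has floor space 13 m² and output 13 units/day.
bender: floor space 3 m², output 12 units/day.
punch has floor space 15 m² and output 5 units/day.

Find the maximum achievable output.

39

Allowing fractional choices, the relaxed optimum would be about 45.5, but machines are indivisible.
router + planer: floor space 13 + 7 = 20 ≤ 20, output 17 + 16 = 33.
lathe + planer + bender: floor space 5 + 7 + 3 = 15 ≤ 20, output 11 + 16 + 12 = 39.
router + bender: floor space 13 + 3 = 16 ≤ 20, output 17 + 12 = 29.
Best is lathe, planer, and bender with total output 39.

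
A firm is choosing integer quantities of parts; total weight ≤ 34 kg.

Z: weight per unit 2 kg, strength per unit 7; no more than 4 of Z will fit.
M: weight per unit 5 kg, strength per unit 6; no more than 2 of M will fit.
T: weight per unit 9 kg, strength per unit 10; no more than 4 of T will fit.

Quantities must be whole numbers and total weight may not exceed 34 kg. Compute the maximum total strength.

This is a bounded integer knapsack.
Z has the best ratio (7/2); taking only Z gives at most 4×7 = 28 (stopped by the supply cap of 4).
Mixing does better — 4×Z, 1×M, and 2×T: weight 31 ≤ 34, strength 4·7 + 1·6 + 2·10 = 54.

54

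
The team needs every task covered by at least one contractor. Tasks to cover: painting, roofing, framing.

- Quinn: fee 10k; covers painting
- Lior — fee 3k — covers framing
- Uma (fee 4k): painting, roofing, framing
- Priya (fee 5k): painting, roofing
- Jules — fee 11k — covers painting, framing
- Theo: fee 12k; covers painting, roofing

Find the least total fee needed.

4

Uma alone covers painting, roofing, framing — every task.
Total fee: 4.
No cover costs less than 4.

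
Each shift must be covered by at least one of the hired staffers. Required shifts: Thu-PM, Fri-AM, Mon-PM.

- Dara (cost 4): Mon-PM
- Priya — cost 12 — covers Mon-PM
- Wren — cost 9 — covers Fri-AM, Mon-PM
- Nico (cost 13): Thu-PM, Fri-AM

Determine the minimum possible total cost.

17

Choose Dara and Nico: together they cover Thu-PM, Fri-AM, Mon-PM — every shift.
Total cost: 4 + 13 = 17.
No cover costs less than 17.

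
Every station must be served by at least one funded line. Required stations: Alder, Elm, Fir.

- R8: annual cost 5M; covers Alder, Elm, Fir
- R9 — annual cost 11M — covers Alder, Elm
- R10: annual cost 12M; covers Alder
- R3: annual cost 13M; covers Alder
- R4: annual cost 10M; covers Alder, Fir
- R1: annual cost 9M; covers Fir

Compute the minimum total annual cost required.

5

R8 alone covers Alder, Elm, Fir — every station.
Total annual cost: 5.
No cover costs less than 5.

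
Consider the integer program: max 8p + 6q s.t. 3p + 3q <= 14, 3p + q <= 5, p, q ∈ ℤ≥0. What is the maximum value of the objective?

Relaxing integrality, the LP optimum is 28.33 at (p,q) = (0.167, 4.5), which is not an integer point.
(p,q)=(0,4): 3·0+3·4=12≤14, 3·0+1·4=4≤5, objective 24.
(p,q)=(0,3): 3·0+3·3=9≤14, 3·0+1·3=3≤5, objective 18.
No feasible integer point exceeds 24.

24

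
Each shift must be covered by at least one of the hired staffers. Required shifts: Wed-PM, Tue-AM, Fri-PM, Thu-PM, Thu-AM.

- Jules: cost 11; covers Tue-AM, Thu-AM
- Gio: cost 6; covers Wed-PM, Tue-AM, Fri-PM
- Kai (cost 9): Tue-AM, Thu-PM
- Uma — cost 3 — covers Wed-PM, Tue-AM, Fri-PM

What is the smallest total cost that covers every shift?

Choose Jules, Kai, and Uma: together they cover Wed-PM, Tue-AM, Fri-PM, Thu-PM, Thu-AM — every shift.
Total cost: 11 + 9 + 3 = 23.
No cover costs less than 23.

23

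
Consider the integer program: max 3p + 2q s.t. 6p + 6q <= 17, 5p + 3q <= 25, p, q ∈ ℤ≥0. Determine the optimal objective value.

6

(p,q)=(2,0): 6·2+6·0=12≤17, 5·2+3·0=10≤25, objective 6.
(p,q)=(1,1): 6·1+6·1=12≤17, 5·1+3·1=8≤25, objective 5.
(p,q)=(1,0): 6·1+6·0=6≤17, 5·1+3·0=5≤25, objective 3.
The best lattice point is (2,0), giving 6.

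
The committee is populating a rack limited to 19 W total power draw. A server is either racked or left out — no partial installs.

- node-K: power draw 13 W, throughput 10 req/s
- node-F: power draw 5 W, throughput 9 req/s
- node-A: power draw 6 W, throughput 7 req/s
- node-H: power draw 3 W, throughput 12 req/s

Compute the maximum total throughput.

Take node-F, node-A, and node-H: power draw 5 + 6 + 3 = 14 ≤ 19, throughput 9 + 7 + 12 = 28.
No other feasible combination does better.

28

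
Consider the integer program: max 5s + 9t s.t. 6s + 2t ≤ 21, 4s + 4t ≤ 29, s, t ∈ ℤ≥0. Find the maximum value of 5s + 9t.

63

(s,t)=(0,7) is feasible, giving 63.
(s,t)=(1,6) is feasible, giving 59.
(s,t)=(0,6) is feasible, giving 54.
No feasible integer point exceeds 63.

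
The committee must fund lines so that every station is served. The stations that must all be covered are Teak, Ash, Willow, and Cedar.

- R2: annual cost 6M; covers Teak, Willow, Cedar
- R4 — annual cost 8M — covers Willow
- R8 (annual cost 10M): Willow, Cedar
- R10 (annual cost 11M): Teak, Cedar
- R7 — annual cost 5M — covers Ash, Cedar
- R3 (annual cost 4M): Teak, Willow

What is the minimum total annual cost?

9

The greedy cost-per-new-station heuristic would pick R2 and R7 for 11, but a cheaper cover exists.
Choose R7 and R3: together they cover Teak, Ash, Willow, Cedar — every station.
Total annual cost: 5 + 4 = 9.
No cover costs less than 9.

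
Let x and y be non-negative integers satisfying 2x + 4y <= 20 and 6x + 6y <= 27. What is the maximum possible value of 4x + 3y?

16

Relaxing integrality, the LP optimum is 18.00 at (x,y) = (4.5, 0), which is not an integer point.
(x,y)=(4,0) is feasible, giving 16.
(x,y)=(3,1) is feasible, giving 15.
The best lattice point is (4,0), giving 16.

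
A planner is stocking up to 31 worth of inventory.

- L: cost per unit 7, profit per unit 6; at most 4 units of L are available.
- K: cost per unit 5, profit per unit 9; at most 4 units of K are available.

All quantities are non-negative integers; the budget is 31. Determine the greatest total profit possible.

2×L and 3×K: cost 29 ≤ 31, profit 2·6 + 3·9 = 39.
1×L and 4×K: cost 27 ≤ 31, profit 1·6 + 4·9 = 42.
Best is 42.

42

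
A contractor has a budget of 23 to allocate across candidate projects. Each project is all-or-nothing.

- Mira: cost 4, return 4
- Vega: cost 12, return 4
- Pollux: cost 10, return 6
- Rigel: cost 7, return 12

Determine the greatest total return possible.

Allowing fractional choices, the relaxed optimum would be about 22.7, but projects are indivisible.
Mira + Pollux + Rigel: cost 4 + 10 + 7 = 21 ≤ 23, return 4 + 6 + 12 = 22.
Mira + Vega + Rigel: cost 4 + 12 + 7 = 23 ≤ 23, return 4 + 4 + 12 = 20.
Pollux + Rigel: cost 10 + 7 = 17 ≤ 23, return 6 + 12 = 18.
Best is Mira, Pollux, and Rigel with total return 22.

22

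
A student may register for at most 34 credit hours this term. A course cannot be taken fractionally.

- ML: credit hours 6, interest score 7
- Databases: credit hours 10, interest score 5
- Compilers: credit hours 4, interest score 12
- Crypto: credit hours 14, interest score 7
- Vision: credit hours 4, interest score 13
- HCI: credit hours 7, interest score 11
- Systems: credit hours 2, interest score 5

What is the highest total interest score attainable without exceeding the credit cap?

53

Take ML, Databases, Compilers, Vision, HCI, and Systems: credit hours 6 + 10 + 4 + 4 + 7 + 2 = 33 ≤ 34, interest score 7 + 5 + 12 + 13 + 11 + 5 = 53.
No other feasible combination does better.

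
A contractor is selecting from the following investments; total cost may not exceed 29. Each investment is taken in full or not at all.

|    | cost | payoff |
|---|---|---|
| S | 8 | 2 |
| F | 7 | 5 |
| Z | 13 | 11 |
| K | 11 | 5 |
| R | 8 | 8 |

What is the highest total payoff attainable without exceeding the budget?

24

S + Z + R: cost 8 + 13 + 8 = 29 ≤ 29, payoff 2 + 11 + 8 = 21.
F + Z + R: cost 7 + 13 + 8 = 28 ≤ 29, payoff 5 + 11 + 8 = 24.
Best is F, Z, and R with total payoff 24.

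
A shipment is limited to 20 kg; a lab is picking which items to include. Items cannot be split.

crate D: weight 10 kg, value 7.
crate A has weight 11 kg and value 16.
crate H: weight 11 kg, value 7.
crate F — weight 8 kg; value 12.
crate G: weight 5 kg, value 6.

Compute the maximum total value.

Allowing fractional choices, the relaxed optimum would be about 29.2, but items are indivisible.
crate D + crate F: weight 10 + 8 = 18 ≤ 20, value 7 + 12 = 19.
crate A + crate G: weight 11 + 5 = 16 ≤ 20, value 16 + 6 = 22.
crate A + crate F: weight 11 + 8 = 19 ≤ 20, value 16 + 12 = 28.
Best is crate A and crate F with total value 28.

28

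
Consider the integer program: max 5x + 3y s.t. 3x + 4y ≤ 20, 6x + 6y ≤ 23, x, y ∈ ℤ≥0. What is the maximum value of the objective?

The continuous relaxation peaks at (3.83, 0) with value 19.17; rounding to a feasible lattice point costs some objective.
(x,y)=(3,0): 3·3+4·0=9≤20, 6·3+6·0=18≤23, objective 15.
(x,y)=(2,1): 3·2+4·1=10≤20, 6·2+6·1=18≤23, objective 13.
Maximum is 15 at (x,y)=(3,0).

15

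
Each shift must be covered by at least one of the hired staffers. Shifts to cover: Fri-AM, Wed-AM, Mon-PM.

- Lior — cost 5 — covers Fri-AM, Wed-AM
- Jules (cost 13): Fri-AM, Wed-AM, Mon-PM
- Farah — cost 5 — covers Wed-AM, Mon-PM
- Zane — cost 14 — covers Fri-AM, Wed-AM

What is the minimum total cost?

10

Choose Lior and Farah: together they cover Fri-AM, Wed-AM, Mon-PM — every shift.
Total cost: 5 + 5 = 10.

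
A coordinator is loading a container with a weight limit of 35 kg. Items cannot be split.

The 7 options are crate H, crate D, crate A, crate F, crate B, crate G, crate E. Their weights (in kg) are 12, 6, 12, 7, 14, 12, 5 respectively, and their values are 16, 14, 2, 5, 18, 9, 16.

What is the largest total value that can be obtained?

crate H + crate D + crate G + crate E: weight 12 + 6 + 12 + 5 = 35 ≤ 35, value 16 + 14 + 9 + 16 = 55.
crate H + crate D + crate F + crate E: weight 12 + 6 + 7 + 5 = 30 ≤ 35, value 16 + 14 + 5 + 16 = 51.
crate D + crate F + crate B + crate E: weight 6 + 7 + 14 + 5 = 32 ≤ 35, value 14 + 5 + 18 + 16 = 53.
Best is crate H, crate D, crate G, and crate E with total value 55.

55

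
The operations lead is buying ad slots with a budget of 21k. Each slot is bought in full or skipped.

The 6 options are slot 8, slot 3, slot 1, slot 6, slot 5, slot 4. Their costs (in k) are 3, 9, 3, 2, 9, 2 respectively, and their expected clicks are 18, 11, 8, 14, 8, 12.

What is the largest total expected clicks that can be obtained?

Take slot 8, slot 3, slot 1, slot 6, and slot 4: cost 3 + 9 + 3 + 2 + 2 = 19 ≤ 21, expected clicks 18 + 11 + 8 + 14 + 12 = 63.
No other feasible combination does better.

63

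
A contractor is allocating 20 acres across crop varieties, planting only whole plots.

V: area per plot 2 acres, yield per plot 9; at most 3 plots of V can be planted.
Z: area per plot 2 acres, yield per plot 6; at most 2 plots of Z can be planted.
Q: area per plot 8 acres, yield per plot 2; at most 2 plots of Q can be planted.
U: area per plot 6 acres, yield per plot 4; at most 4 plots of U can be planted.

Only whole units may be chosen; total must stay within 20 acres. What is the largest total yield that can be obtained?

V has the best ratio (9/2); taking only V gives at most 3×9 = 27 (stopped by the supply cap of 3).
Mixing does better — 3×V, 2×Z, and 1×U: area 16 ≤ 20, yield 3·9 + 2·6 + 1·4 = 43.

43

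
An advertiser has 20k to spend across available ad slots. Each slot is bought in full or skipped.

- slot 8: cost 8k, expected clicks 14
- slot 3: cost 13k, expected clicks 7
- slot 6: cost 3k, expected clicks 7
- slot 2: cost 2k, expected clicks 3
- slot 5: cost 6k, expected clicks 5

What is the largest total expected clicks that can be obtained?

Allowing fractional choices, the relaxed optimum would be about 29.5, but ad slots are indivisible.
slot 8 + slot 6 + slot 2: cost 8 + 3 + 2 = 13 ≤ 20, expected clicks 14 + 7 + 3 = 24.
slot 8 + slot 6 + slot 2 + slot 5: cost 8 + 3 + 2 + 6 = 19 ≤ 20, expected clicks 14 + 7 + 3 + 5 = 29.
slot 8 + slot 6 + slot 5: cost 8 + 3 + 6 = 17 ≤ 20, expected clicks 14 + 7 + 5 = 26.
Best is slot 8, slot 6, slot 2, and slot 5 with total expected clicks 29.

29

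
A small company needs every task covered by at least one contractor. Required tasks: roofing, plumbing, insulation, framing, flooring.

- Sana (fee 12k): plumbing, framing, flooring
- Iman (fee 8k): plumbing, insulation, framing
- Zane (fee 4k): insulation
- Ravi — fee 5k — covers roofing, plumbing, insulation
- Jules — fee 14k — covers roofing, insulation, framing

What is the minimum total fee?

17

Choose Sana and Ravi: together they cover roofing, plumbing, insulation, framing, flooring — every task.
Total fee: 12 + 5 = 17.
No cover costs less than 17.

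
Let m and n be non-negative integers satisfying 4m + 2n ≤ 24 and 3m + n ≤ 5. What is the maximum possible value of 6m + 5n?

25

(m,n)=(0,5): 4·0+2·5=10≤24, 3·0+1·5=5≤5, objective 25.
(m,n)=(0,4): 4·0+2·4=8≤24, 3·0+1·4=4≤5, objective 20.
Maximum is 25 at (m,n)=(0,5).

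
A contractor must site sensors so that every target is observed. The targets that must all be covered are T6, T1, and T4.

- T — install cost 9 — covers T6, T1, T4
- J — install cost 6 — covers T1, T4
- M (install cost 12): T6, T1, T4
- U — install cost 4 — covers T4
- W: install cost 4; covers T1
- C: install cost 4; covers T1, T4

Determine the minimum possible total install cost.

9

The greedy cost-per-new-target heuristic would pick C and T for 13, but a cheaper cover exists.
T alone covers T6, T1, T4 — every target.
Total install cost: 9.
No cover costs less than 9.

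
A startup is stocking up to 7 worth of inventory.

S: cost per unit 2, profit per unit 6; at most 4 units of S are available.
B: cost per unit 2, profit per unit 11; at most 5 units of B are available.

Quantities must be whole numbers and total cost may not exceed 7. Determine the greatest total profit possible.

1×S and 2×B: cost 6 ≤ 7, profit 1·6 + 2·11 = 28.
3×B: cost 6 ≤ 7, profit 3·11 = 33.
Best is 33.

33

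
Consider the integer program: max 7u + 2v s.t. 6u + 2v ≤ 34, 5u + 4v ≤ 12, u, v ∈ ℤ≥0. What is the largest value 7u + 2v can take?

(u,v)=(2,0) is feasible, giving 14.
(u,v)=(1,1) is feasible, giving 9.
(u,v)=(1,0) is feasible, giving 7.
No feasible integer point exceeds 14.

14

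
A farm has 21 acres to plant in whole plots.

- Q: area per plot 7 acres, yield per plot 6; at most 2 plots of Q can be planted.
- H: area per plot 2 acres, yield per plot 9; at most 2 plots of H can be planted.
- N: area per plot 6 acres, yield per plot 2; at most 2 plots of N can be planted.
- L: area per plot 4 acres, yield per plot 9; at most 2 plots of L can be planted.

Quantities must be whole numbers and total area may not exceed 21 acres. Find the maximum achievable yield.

42

1×Q, 2×H, and 2×L: area 19 ≤ 21, yield 1·6 + 2·9 + 2·9 = 42.
2×H, 1×N, and 2×L: area 18 ≤ 21, yield 2·9 + 1·2 + 2·9 = 38.
Best is 42.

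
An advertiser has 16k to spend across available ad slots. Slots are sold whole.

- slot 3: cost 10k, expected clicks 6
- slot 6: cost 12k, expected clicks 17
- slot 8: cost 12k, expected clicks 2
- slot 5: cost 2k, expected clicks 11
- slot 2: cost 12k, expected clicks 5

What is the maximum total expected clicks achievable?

This is an integer program with binary decision variables.
slot 6: cost 12 ≤ 16, expected clicks 17.
slot 6 + slot 5: cost 12 + 2 = 14 ≤ 16, expected clicks 17 + 11 = 28.
slot 3 + slot 5: cost 10 + 2 = 12 ≤ 16, expected clicks 6 + 11 = 17.
Best is slot 6 and slot 5 with total expected clicks 28.

28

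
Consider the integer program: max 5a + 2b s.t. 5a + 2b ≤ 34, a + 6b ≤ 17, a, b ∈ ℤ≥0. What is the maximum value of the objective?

The continuous relaxation peaks at (6.8, 0) with value 34.00; rounding to a feasible lattice point costs some objective.
(a,b)=(6,1) is feasible, giving 32.
(a,b)=(6,0) is feasible, giving 30.
No feasible integer point exceeds 32.

32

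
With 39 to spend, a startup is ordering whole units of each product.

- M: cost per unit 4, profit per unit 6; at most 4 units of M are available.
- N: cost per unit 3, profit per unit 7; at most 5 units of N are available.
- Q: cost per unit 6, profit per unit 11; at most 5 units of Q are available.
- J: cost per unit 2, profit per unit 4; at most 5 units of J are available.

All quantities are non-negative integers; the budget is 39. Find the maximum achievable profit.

This is a bounded integer knapsack.
5×N and 4×Q: cost 39 ≤ 39, profit 5·7 + 4·11 = 79.
5×N, 3×Q, and 3×J: cost 39 ≤ 39, profit 5·7 + 3·11 + 3·4 = 80.
Best is 80.

80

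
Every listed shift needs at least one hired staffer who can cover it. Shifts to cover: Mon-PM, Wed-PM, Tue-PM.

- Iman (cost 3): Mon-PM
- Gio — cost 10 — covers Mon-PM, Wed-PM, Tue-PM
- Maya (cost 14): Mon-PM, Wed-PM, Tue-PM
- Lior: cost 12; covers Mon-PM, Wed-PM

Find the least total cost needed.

This is an integer covering problem.
The greedy cost-per-new-shift heuristic would pick Iman and Gio for 13, but a cheaper cover exists.
Gio alone covers Mon-PM, Wed-PM, Tue-PM — every shift.
Total cost: 10.
No cover costs less than 10.

10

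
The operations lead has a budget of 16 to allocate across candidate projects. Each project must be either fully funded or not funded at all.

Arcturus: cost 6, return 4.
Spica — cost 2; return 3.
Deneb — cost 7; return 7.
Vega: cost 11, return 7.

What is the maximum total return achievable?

Allowing fractional choices, the relaxed optimum would be about 14.6, but projects are indivisible.
Arcturus + Deneb: cost 6 + 7 = 13 ≤ 16, return 4 + 7 = 11.
Arcturus + Spica + Deneb: cost 6 + 2 + 7 = 15 ≤ 16, return 4 + 3 + 7 = 14.
Best is Arcturus, Spica, and Deneb with total return 14.

14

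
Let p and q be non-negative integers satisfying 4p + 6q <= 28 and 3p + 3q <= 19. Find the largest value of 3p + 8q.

35

The continuous relaxation peaks at (0, 4.67) with value 37.33; rounding to a feasible lattice point costs some objective.
(p,q)=(1,4): 4·1+6·4=28≤28, 3·1+3·4=15≤19, objective 35.
(p,q)=(0,4): 4·0+6·4=24≤28, 3·0+3·4=12≤19, objective 32.
(p,q)=(2,3): 4·2+6·3=26≤28, 3·2+3·3=15≤19, objective 30.
Maximum is 35 at (p,q)=(1,4).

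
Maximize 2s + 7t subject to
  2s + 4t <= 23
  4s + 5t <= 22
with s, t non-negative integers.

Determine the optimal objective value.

28

Relaxing integrality, the LP optimum is 30.80 at (s,t) = (0, 4.4), which is not an integer point.
(s,t)=(0,4): 2·0+4·4=16≤23, 4·0+5·4=20≤22, objective 28.
(s,t)=(1,3): 2·1+4·3=14≤23, 4·1+5·3=19≤22, objective 23.
(s,t)=(0,3): 2·0+4·3=12≤23, 4·0+5·3=15≤22, objective 21.
Maximum is 28 at (s,t)=(0,4).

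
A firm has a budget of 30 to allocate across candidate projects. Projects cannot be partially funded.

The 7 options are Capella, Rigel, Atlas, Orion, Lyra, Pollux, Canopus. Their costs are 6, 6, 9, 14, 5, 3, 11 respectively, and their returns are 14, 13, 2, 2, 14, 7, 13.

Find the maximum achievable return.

Allowing fractional choices, the relaxed optimum would be about 59.8, but projects are indivisible.
Capella + Rigel + Lyra + Canopus: cost 6 + 6 + 5 + 11 = 28 ≤ 30, return 14 + 13 + 14 + 13 = 54.
Capella + Rigel + Lyra + Pollux: cost 6 + 6 + 5 + 3 = 20 ≤ 30, return 14 + 13 + 14 + 7 = 48.
Capella + Rigel + Atlas + Lyra + Pollux: cost 6 + 6 + 9 + 5 + 3 = 29 ≤ 30, return 14 + 13 + 2 + 14 + 7 = 50.
Best is Capella, Rigel, Lyra, and Canopus with total return 54.

54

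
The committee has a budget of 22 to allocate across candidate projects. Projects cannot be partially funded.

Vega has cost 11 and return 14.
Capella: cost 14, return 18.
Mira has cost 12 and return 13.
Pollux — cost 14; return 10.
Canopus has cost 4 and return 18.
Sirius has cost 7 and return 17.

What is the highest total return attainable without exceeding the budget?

Allowing fractional choices, the relaxed optimum would be about 49.1, but projects are indivisible.
Capella + Canopus: cost 14 + 4 = 18 ≤ 22, return 18 + 18 = 36.
Vega + Canopus + Sirius: cost 11 + 4 + 7 = 22 ≤ 22, return 14 + 18 + 17 = 49.
Canopus + Sirius: cost 4 + 7 = 11 ≤ 22, return 18 + 17 = 35.
Best is Vega, Canopus, and Sirius with total return 49.

49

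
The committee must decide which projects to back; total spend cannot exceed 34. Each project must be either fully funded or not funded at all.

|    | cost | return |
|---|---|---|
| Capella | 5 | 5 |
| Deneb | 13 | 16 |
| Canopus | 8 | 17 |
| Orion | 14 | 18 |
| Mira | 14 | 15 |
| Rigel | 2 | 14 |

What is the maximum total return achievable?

This is a 0-1 knapsack instance.
Allowing fractional choices, the relaxed optimum would be about 61.3, but projects are indivisible.
Capella + Deneb + Orion + Rigel: cost 5 + 13 + 14 + 2 = 34 ≤ 34, return 5 + 16 + 18 + 14 = 53.
Capella + Canopus + Orion + Rigel: cost 5 + 8 + 14 + 2 = 29 ≤ 34, return 5 + 17 + 18 + 14 = 54.
Capella + Deneb + Canopus + Rigel: cost 5 + 13 + 8 + 2 = 28 ≤ 34, return 5 + 16 + 17 + 14 = 52.
Best is Capella, Canopus, Orion, and Rigel with total return 54.

54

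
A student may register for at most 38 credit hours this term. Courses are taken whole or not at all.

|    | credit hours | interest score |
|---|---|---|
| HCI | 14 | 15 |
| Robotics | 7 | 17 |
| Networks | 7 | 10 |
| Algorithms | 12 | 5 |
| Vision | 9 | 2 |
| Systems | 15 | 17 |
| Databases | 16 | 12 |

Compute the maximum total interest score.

49

This is a 0-1 knapsack instance.
Allowing fractional choices, the relaxed optimum would be about 53.6, but courses are indivisible.
HCI + Robotics + Systems: credit hours 14 + 7 + 15 = 36 ≤ 38, interest score 15 + 17 + 17 = 49.
Robotics + Networks + Vision + Systems: credit hours 7 + 7 + 9 + 15 = 38 ≤ 38, interest score 17 + 10 + 2 + 17 = 46.
Best is HCI, Robotics, and Systems with total interest score 49.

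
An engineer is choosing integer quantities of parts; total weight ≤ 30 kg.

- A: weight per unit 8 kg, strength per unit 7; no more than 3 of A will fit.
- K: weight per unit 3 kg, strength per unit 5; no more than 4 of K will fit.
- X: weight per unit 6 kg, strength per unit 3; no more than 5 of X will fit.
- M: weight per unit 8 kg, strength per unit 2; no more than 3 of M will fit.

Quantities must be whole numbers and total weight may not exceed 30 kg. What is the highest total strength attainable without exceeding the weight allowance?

Take 2×A and 4×K: weight 28 ≤ 30, strength 2·7 + 4·5 = 34.
K has the best ratio (5/3) and is taken to its limit of 4; remaining capacity is filled optimally with the others.

34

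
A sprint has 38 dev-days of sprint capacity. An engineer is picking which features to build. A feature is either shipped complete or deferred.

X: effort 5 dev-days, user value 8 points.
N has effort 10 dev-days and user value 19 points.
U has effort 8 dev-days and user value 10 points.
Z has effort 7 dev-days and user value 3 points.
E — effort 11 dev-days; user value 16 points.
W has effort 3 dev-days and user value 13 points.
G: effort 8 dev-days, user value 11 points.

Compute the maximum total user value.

Allowing fractional choices, the relaxed optimum would be about 68.2, but features are indivisible.
X + N + U + W + G: effort 5 + 10 + 8 + 3 + 8 = 34 ≤ 38, user value 8 + 19 + 10 + 13 + 11 = 61.
X + N + U + E + W: effort 5 + 10 + 8 + 11 + 3 = 37 ≤ 38, user value 8 + 19 + 10 + 16 + 13 = 66.
X + N + E + W + G: effort 5 + 10 + 11 + 3 + 8 = 37 ≤ 38, user value 8 + 19 + 16 + 13 + 11 = 67.
Best is X, N, E, W, and G with total user value 67.

67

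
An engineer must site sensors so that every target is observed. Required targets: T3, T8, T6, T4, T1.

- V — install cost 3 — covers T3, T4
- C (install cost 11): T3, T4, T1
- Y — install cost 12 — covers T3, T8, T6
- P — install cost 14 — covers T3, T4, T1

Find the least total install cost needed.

This is a weighted set-cover instance.
Choose C and Y: together they cover T3, T8, T6, T4, T1 — every target.
Total install cost: 11 + 12 = 23.

23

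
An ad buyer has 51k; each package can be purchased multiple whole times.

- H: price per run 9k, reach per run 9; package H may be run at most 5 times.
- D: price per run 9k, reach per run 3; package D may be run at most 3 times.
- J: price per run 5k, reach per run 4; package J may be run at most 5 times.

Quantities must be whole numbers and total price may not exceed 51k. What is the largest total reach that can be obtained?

This is a bounded integer knapsack.
H has the best ratio (9/9); taking only H gives at most 5×9 = 45 (stopped by the price limit).
Mixing does better — 5×H and 1×J: price 50 ≤ 51, reach 5·9 + 1·4 = 49.

49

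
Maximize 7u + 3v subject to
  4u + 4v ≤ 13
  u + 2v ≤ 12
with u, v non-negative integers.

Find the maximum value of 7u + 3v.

21

(u,v)=(3,0) is feasible, giving 21.
(u,v)=(2,1) is feasible, giving 17.
(u,v)=(2,0) is feasible, giving 14.
Maximum is 21 at (u,v)=(3,0).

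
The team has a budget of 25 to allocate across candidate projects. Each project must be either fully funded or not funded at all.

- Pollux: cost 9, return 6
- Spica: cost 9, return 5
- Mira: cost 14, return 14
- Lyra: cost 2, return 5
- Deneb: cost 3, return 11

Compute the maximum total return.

30

Mira + Deneb: cost 14 + 3 = 17 ≤ 25, return 14 + 11 = 25.
Mira + Lyra + Deneb: cost 14 + 2 + 3 = 19 ≤ 25, return 14 + 5 + 11 = 30.
Pollux + Spica + Lyra + Deneb: cost 9 + 9 + 2 + 3 = 23 ≤ 25, return 6 + 5 + 5 + 11 = 27.
Best is Mira, Lyra, and Deneb with total return 30.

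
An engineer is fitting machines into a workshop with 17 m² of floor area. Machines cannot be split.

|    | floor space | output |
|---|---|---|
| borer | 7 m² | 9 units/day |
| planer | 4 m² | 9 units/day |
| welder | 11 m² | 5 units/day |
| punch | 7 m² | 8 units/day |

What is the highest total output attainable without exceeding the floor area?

borer + planer: floor space 7 + 4 = 11 ≤ 17, output 9 + 9 = 18.
planer + punch: floor space 4 + 7 = 11 ≤ 17, output 9 + 8 = 17.
borer + punch: floor space 7 + 7 = 14 ≤ 17, output 9 + 8 = 17.
Best is borer and planer with total output 18.

18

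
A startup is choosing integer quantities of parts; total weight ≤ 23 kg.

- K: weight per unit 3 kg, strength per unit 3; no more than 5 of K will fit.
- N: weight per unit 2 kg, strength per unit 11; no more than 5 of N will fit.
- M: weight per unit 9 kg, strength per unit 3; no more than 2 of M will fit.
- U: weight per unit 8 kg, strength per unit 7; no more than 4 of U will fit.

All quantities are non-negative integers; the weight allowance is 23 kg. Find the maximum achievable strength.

N has the best ratio (11/2); taking only N gives at most 5×11 = 55 (stopped by the supply cap of 5).
Mixing does better — 4×K and 5×N: weight 22 ≤ 23, strength 4·3 + 5·11 = 67.

67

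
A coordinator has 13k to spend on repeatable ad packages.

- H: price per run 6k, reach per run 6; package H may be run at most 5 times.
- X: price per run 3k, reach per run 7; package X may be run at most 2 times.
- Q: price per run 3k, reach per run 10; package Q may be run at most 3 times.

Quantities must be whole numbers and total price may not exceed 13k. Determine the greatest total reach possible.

Q has the best ratio (10/3); taking only Q gives at most 3×10 = 30 (stopped by the supply cap of 3).
Mixing does better — 1×X and 3×Q: price 12 ≤ 13, reach 1·7 + 3·10 = 37.

37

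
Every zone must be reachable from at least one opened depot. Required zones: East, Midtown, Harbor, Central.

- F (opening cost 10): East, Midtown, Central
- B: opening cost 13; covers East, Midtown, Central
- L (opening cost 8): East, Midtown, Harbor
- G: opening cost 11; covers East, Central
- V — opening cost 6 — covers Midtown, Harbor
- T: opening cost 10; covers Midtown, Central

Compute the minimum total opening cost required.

This is a weighted set-cover instance.
The greedy cost-per-new-zone heuristic would pick L and F for 18, but a cheaper cover exists.
Choose F and V: together they cover East, Midtown, Harbor, Central — every zone.
Total opening cost: 10 + 6 = 16.
No cover costs less than 16.

16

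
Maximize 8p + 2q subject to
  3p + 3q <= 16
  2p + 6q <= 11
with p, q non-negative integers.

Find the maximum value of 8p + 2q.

40

(p,q)=(5,0): 3·5+3·0=15≤16, 2·5+6·0=10≤11, objective 40.
(p,q)=(4,0): 3·4+3·0=12≤16, 2·4+6·0=8≤11, objective 32.
Maximum is 40 at (p,q)=(5,0).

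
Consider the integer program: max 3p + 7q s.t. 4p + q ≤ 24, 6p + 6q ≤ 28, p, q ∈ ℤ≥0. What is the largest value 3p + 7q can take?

Relaxing integrality, the LP optimum is 32.67 at (p,q) = (0, 4.67), which is not an integer point.
(p,q)=(0,4): 4·0+1·4=4≤24, 6·0+6·4=24≤28, objective 28.
(p,q)=(1,3): 4·1+1·3=7≤24, 6·1+6·3=24≤28, objective 24.
Maximum is 28 at (p,q)=(0,4).

28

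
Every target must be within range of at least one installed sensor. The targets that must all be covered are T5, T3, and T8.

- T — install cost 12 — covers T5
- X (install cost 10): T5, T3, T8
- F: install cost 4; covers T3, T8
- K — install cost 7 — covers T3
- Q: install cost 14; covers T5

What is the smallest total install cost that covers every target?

10

X alone covers T5, T3, T8 — every target.
Total install cost: 10.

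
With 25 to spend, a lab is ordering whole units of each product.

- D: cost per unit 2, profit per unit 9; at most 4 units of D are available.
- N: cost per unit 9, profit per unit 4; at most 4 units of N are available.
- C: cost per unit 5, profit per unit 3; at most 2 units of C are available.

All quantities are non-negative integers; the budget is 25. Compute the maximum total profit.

This is a bounded integer knapsack.
D has the best ratio (9/2); taking only D gives at most 4×9 = 36 (stopped by the supply cap of 4).
Mixing does better — 4×D, 1×N, and 1×C: cost 22 ≤ 25, profit 4·9 + 1·4 + 1·3 = 43.

43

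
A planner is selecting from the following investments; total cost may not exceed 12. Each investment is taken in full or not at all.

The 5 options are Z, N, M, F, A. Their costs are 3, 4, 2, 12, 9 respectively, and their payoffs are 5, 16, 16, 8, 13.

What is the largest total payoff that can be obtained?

Allowing fractional choices, the relaxed optimum would be about 41.3, but investments are indivisible.
M + A: cost 2 + 9 = 11 ≤ 12, payoff 16 + 13 = 29.
Z + N + M: cost 3 + 4 + 2 = 9 ≤ 12, payoff 5 + 16 + 16 = 37.
N + M: cost 4 + 2 = 6 ≤ 12, payoff 16 + 16 = 32.
Best is Z, N, and M with total payoff 37.

37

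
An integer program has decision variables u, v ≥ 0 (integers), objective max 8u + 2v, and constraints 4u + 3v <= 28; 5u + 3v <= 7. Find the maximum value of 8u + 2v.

The continuous relaxation peaks at (1.4, 0) with value 11.20; rounding to a feasible lattice point costs some objective.
(u,v)=(1,0): 4·1+3·0=4≤28, 5·1+3·0=5≤7, objective 8.
(u,v)=(0,1): 4·0+3·1=3≤28, 5·0+3·1=3≤7, objective 2.
(u,v)=(0,0): 4·0+3·0=0≤28, 5·0+3·0=0≤7, objective 0.
Maximum is 8 at (u,v)=(1,0).

8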